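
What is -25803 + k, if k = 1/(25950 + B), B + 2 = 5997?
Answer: -824276834/31945 ≈ -25803.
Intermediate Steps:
B = 5995 (B = -2 + 5997 = 5995)
k = 1/31945 (k = 1/(25950 + 5995) = 1/31945 ≈ 3.1304e-5)
-25803 + k = -25803 + 1/31945 = -824276834/31945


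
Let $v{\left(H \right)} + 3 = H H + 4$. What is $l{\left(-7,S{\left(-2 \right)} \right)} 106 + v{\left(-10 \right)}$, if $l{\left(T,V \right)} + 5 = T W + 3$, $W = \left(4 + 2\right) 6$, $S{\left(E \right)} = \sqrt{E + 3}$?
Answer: $-26823$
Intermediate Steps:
$S{\left(E \right)} = \sqrt{3 + E}$
$W = 36$ ($W = 6 \cdot 6 = 36$)
$v{\left(H \right)} = 1 + H^{2}$ ($v{\left(H \right)} = -3 + \left(H H + 4\right) = -3 + \left(H^{2} + 4\right) = -3 + \left(4 + H^{2}\right) = 1 + H^{2}$)
$l{\left(T,V \right)} = -2 + 36 T$ ($l{\left(T,V \right)} = -5 + \left(T 36 + 3\right) = -5 + \left(36 T + 3\right) = -5 + \left(3 + 36 T\right) = -2 + 36 T$)
$l{\left(-7,S{\left(-2 \right)} \right)} 106 + v{\left(-10 \right)} = \left(-2 + 36 \left(-7\right)\right) 106 + \left(1 + \left(-10\right)^{2}\right) = \left(-2 - 252\right) 106 + \left(1 + 100\right) = \left(-254\right) 106 + 101 = -26924 + 101 = -26823$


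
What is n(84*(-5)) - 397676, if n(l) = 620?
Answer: -397056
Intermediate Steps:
n(84*(-5)) - 397676 = 620 - 397676 = -397056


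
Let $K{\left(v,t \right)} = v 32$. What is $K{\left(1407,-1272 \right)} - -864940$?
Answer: $909964$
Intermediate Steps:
$K{\left(v,t \right)} = 32 v$
$K{\left(1407,-1272 \right)} - -864940 = 32 \cdot 1407 - -864940 = 45024 + 864940 = 909964$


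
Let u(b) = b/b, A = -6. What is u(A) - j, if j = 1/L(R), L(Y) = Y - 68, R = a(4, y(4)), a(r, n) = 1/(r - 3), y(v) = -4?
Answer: 68/67 ≈ 1.0149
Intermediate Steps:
u(b) = 1
a(r, n) = 1/(-3 + r)
R = 1 (R = 1/(-3 + 4) = 1/1 = 1)
L(Y) = -68 + Y
j = -1/67 (j = 1/(-68 + 1) = 1/(-67) = -1/67 ≈ -0.014925)
u(A) - j = 1 - 1*(-1/67) = 1 + 1/67 = 68/67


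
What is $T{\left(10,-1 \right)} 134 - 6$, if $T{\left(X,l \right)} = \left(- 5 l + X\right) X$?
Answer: $20094$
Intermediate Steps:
$T{\left(X,l \right)} = X \left(X - 5 l\right)$ ($T{\left(X,l \right)} = \left(X - 5 l\right) X = X \left(X - 5 l\right)$)
$T{\left(10,-1 \right)} 134 - 6 = 10 \left(10 - -5\right) 134 - 6 = 10 \left(10 + 5\right) 134 - 6 = 10 \cdot 15 \cdot 134 - 6 = 150 \cdot 134 - 6 = 20100 - 6 = 20094$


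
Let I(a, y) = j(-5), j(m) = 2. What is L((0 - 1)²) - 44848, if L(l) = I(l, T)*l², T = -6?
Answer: -44846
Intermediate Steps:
I(a, y) = 2
L(l) = 2*l²
L((0 - 1)²) - 44848 = 2*((0 - 1)²)² - 44848 = 2*((-1)²)² - 44848 = 2*1² - 44848 = 2*1 - 44848 = 2 - 44848 = -44846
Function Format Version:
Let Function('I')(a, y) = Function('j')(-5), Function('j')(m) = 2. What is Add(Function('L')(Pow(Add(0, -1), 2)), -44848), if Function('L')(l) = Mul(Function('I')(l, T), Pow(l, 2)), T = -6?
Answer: -44846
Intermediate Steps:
Function('I')(a, y) = 2
Function('L')(l) = Mul(2, Pow(l, 2))
Add(Function('L')(Pow(Add(0, -1), 2)), -44848) = Add(Mul(2, Pow(Pow(Add(0, -1), 2), 2)), -44848) = Add(Mul(2, Pow(Pow(-1, 2), 2)), -44848) = Add(Mul(2, Pow(1, 2)), -44848) = Add(Mul(2, 1), -44848) = Add(2, -44848) = -44846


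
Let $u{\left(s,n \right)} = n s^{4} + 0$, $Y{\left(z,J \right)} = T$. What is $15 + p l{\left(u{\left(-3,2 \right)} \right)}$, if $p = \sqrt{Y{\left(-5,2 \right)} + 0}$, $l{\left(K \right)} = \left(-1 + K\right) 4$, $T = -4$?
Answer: $15 + 1288 i \approx 15.0 + 1288.0 i$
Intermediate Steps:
$Y{\left(z,J \right)} = -4$
$u{\left(s,n \right)} = n s^{4}$
$l{\left(K \right)} = -4 + 4 K$
$p = 2 i$ ($p = \sqrt{-4 + 0} = \sqrt{-4} = 2 i \approx 2.0 i$)
$15 + p l{\left(u{\left(-3,2 \right)} \right)} = 15 + 2 i \left(-4 + 4 \cdot 2 \left(-3\right)^{4}\right) = 15 + 2 i \left(-4 + 4 \cdot 2 \cdot 81\right) = 15 + 2 i \left(-4 + 4 \cdot 162\right) = 15 + 2 i \left(-4 + 648\right) = 15 + 2 i 644 = 15 + 1288 i$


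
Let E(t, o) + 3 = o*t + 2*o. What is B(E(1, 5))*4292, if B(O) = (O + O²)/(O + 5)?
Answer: 669552/17 ≈ 39385.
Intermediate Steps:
E(t, o) = -3 + 2*o + o*t (E(t, o) = -3 + (o*t + 2*o) = -3 + (2*o + o*t) = -3 + 2*o + o*t)
B(O) = (O + O²)/(5 + O)
B(E(1, 5))*4292 = ((-3 + 2*5 + 5*1)*(1 + (-3 + 2*5 + 5*1))/(5 + (-3 + 2*5 + 5*1)))*4292 = ((-3 + 10 + 5)*(1 + (-3 + 10 + 5))/(5 + (-3 + 10 + 5)))*4292 = (12*(1 + 12)/(5 + 12))*4292 = (12*13/17)*4292 = (12*(1/17)*13)*4292 = (156/17)*4292 = 669552/17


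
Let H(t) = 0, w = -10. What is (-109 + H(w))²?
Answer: 11881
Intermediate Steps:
(-109 + H(w))² = (-109 + 0)² = (-109)² = 11881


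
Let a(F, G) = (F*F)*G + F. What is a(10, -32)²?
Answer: 10176100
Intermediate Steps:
a(F, G) = F + G*F² (a(F, G) = F²*G + F = G*F² + F = F + G*F²)
a(10, -32)² = (10*(1 + 10*(-32)))² = (10*(1 - 320))² = (10*(-319))² = (-3190)² = 10176100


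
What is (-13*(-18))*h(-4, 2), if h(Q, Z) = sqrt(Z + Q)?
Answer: 234*I*sqrt(2) ≈ 330.93*I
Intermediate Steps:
h(Q, Z) = sqrt(Q + Z)
(-13*(-18))*h(-4, 2) = (-13*(-18))*sqrt(-4 + 2) = 234*sqrt(-2) = 234*(I*sqrt(2)) = 234*I*sqrt(2)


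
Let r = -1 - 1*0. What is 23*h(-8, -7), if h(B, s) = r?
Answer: -23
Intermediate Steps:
r = -1 (r = -1 + 0 = -1)
h(B, s) = -1
23*h(-8, -7) = 23*(-1) = -23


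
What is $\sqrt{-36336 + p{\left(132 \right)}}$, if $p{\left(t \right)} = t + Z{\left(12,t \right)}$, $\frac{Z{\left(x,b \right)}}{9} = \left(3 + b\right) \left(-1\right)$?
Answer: $i \sqrt{37419} \approx 193.44 i$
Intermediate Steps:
$Z{\left(x,b \right)} = -27 - 9 b$ ($Z{\left(x,b \right)} = 9 \left(3 + b\right) \left(-1\right) = 9 \left(-3 - b\right) = -27 - 9 b$)
$p{\left(t \right)} = -27 - 8 t$ ($p{\left(t \right)} = t - \left(27 + 9 t\right) = -27 - 8 t$)
$\sqrt{-36336 + p{\left(132 \right)}} = \sqrt{-36336 - 1083} = \sqrt{-37419} = i \sqrt{37419}$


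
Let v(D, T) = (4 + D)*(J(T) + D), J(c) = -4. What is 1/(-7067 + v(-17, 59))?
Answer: -1/6794 ≈ -0.00014719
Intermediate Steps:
v(D, T) = (-4 + D)*(4 + D) (v(D, T) = (4 + D)*(-4 + D) = (-4 + D)*(4 + D))
1/(-7067 + v(-17, 59)) = 1/(-7067 + (-16 + (-17)²)) = 1/(-7067 + (-16 + 289)) = 1/(-7067 + 273) = 1/(-6794) = -1/6794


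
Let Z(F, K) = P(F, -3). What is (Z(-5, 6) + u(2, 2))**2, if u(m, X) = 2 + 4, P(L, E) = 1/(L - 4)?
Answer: 2809/81 ≈ 34.679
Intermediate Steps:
P(L, E) = 1/(-4 + L)
Z(F, K) = 1/(-4 + F)
u(m, X) = 6
(Z(-5, 6) + u(2, 2))**2 = (1/(-4 - 5) + 6)**2 = (1/(-9) + 6)**2 = (-1/9 + 6)**2 = (53/9)**2 = 2809/81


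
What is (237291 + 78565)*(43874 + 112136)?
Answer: 49276694560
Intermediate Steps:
(237291 + 78565)*(43874 + 112136) = 315856*156010 = 49276694560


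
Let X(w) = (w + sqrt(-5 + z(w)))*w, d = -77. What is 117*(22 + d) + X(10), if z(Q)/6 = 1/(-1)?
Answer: -6335 + 10*I*sqrt(11) ≈ -6335.0 + 33.166*I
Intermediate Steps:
z(Q) = -6 (z(Q) = 6/(-1) = 6*(-1) = -6)
X(w) = w*(w + I*sqrt(11)) (X(w) = (w + sqrt(-5 - 6))*w = (w + sqrt(-11))*w = (w + I*sqrt(11))*w = w*(w + I*sqrt(11)))
117*(22 + d) + X(10) = 117*(22 - 77) + 10*(10 + I*sqrt(11)) = 117*(-55) + (100 + 10*I*sqrt(11)) = -6435 + (100 + 10*I*sqrt(11)) = -6335 + 10*I*sqrt(11)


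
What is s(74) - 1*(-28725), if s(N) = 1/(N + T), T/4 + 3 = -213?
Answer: 22692749/790 ≈ 28725.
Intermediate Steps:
T = -864 (T = -12 + 4*(-213) = -12 - 852 = -864)
s(N) = 1/(-864 + N) (s(N) = 1/(N - 864) = 1/(-864 + N))
s(74) - 1*(-28725) = 1/(-864 + 74) - 1*(-28725) = 1/(-790) + 28725 = -1/790 + 28725 = 22692749/790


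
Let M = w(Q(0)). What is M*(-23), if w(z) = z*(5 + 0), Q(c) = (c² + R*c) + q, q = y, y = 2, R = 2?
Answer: -230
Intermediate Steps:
q = 2
Q(c) = 2 + c² + 2*c (Q(c) = (c² + 2*c) + 2 = 2 + c² + 2*c)
w(z) = 5*z (w(z) = z*5 = 5*z)
M = 10 (M = 5*(2 + 0² + 2*0) = 5*(2 + 0 + 0) = 5*2 = 10)
M*(-23) = 10*(-23) = -230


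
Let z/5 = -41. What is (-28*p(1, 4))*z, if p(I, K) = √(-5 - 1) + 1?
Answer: 5740 + 5740*I*√6 ≈ 5740.0 + 14060.0*I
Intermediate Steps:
z = -205 (z = 5*(-41) = -205)
p(I, K) = 1 + I*√6 (p(I, K) = √(-6) + 1 = I*√6 + 1 = 1 + I*√6)
(-28*p(1, 4))*z = -28*(1 + I*√6)*(-205) = (-28 - 28*I*√6)*(-205) = 5740 + 5740*I*√6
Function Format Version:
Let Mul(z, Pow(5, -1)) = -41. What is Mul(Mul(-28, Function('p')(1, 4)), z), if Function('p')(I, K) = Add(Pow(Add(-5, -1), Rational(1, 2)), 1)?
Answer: Add(5740, Mul(5740, I, Pow(6, Rational(1, 2)))) ≈ Add(5740.0, Mul(14060., I))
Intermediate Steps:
z = -205 (z = Mul(5, -41) = -205)
Function('p')(I, K) = Add(1, Mul(I, Pow(6, Rational(1, 2)))) (Function('p')(I, K) = Add(Pow(-6, Rational(1, 2)), 1) = Add(Mul(I, Pow(6, Rational(1, 2))), 1) = Add(1, Mul(I, Pow(6, Rational(1, 2)))))
Mul(Mul(-28, Function('p')(1, 4)), z) = Mul(Mul(-28, Add(1, Mul(I, Pow(6, Rational(1, 2))))), -205) = Mul(Add(-28, Mul(-28, I, Pow(6, Rational(1, 2)))), -205) = Add(5740, Mul(5740, I, Pow(6, Rational(1, 2))))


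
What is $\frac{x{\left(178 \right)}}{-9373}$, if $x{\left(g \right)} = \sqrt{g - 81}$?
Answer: $- \frac{\sqrt{97}}{9373} \approx -0.0010508$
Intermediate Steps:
$x{\left(g \right)} = \sqrt{-81 + g}$
$\frac{x{\left(178 \right)}}{-9373} = \frac{\sqrt{-81 + 178}}{-9373} = \sqrt{97} \left(- \frac{1}{9373}\right) = - \frac{\sqrt{97}}{9373}$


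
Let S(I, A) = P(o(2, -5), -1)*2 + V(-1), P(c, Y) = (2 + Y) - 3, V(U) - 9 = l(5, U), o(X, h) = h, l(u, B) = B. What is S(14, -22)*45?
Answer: 180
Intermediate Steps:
V(U) = 9 + U
P(c, Y) = -1 + Y
S(I, A) = 4 (S(I, A) = (-1 - 1)*2 + (9 - 1) = -2*2 + 8 = -4 + 8 = 4)
S(14, -22)*45 = 4*45 = 180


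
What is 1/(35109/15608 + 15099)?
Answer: 15608/235700301 ≈ 6.6220e-5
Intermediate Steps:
1/(35109/15608 + 15099) = 1/(235700301/15608) = 15608/235700301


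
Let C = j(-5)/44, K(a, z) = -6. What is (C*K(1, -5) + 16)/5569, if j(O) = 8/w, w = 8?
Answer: 349/122518 ≈ 0.0028486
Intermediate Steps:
j(O) = 1 (j(O) = 8/8 = 8*(⅛) = 1)
C = 1/44 ≈ 0.022727
(C*K(1, -5) + 16)/5569 = ((1/44)*(-6) + 16)/5569 = (-3/22 + 16)*(1/5569) = (349/22)*(1/5569) = 349/122518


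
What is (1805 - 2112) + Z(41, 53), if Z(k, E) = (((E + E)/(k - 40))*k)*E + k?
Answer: 230072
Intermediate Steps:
Z(k, E) = k + 2*k*E²/(-40 + k) (Z(k, E) = (((2*E)/(-40 + k))*k)*E + k = ((2*E/(-40 + k))*k)*E + k = (2*E*k/(-40 + k))*E + k = 2*k*E²/(-40 + k) + k = k + 2*k*E²/(-40 + k))
(1805 - 2112) + Z(41, 53) = (1805 - 2112) + 41*(-40 + 41 + 2*53²)/(-40 + 41) = -307 + 41*(-40 + 41 + 2*2809)/1 = -307 + 41*1*(-40 + 41 + 5618) = -307 + 41*1*5619 = -307 + 230379 = 230072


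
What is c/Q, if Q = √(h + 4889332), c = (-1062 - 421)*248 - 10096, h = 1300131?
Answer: -377880*√6189463/6189463 ≈ -151.89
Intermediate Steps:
c = -377880 (c = -1483*248 - 10096 = -367784 - 10096 = -377880)
Q = √6189463 (Q = √(1300131 + 4889332) = √6189463 ≈ 2487.9)
c/Q = -377880*√6189463/6189463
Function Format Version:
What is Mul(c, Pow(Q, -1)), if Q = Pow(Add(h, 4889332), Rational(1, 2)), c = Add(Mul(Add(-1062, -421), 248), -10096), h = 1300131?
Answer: Mul(Rational(-377880, 6189463), Pow(6189463, Rational(1, 2))) ≈ -151.89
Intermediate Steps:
c = -377880 (c = Add(Mul(-1483, 248), -10096) = Add(-367784, -10096) = -377880)
Q = Pow(6189463, Rational(1, 2)) (Q = Pow(Add(1300131, 4889332), Rational(1, 2)) = Pow(6189463, Rational(1, 2)) ≈ 2487.9)
Mul(c, Pow(Q, -1)) = Mul(-377880, Pow(Pow(6189463, Rational(1, 2)), -1)) = Mul(-377880, Mul(Rational(1, 6189463), Pow(6189463, Rational(1, 2)))) = Mul(Rational(-377880, 6189463), Pow(6189463, Rational(1, 2)))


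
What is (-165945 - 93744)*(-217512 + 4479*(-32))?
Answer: 93706178760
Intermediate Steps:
(-165945 - 93744)*(-217512 + 4479*(-32)) = -259689*(-217512 - 143328) = -259689*(-360840) = 93706178760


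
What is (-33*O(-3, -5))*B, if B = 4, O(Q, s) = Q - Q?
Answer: 0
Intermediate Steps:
O(Q, s) = 0
(-33*O(-3, -5))*B = -33*0*4 = 0*4 = 0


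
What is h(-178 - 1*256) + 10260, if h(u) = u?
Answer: 9826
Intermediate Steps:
h(-178 - 1*256) + 10260 = (-178 - 1*256) + 10260 = (-178 - 256) + 10260 = -434 + 10260 = 9826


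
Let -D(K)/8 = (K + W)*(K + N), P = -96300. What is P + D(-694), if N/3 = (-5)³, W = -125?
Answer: -7100388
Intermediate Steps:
N = -375 (N = 3*(-5)³ = 3*(-125) = -375)
D(K) = -8*(-375 + K)*(-125 + K) (D(K) = -8*(K - 125)*(K - 375) = -8*(-125 + K)*(-375 + K) = -8*(-375 + K)*(-125 + K))
P + D(-694) = -96300 + (-375000 - 8*(-694)² + 4000*(-694)) = -96300 + (-375000 - 8*481636 - 2776000) = -96300 + (-375000 - 3853088 - 2776000) = -96300 - 7004088 = -7100388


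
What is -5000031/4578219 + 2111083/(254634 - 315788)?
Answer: -1107863577439/31108489414 ≈ -35.613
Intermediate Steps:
-5000031/4578219 + 2111083/(254634 - 315788) = -5000031*1/4578219 + 2111083/(-61154) = -555559/508691 + 2111083*(-1/61154) = -555559/508691 - 2111083/61154 = -1107863577439/31108489414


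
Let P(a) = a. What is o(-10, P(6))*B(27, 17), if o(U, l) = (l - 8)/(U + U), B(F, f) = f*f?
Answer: 289/10 ≈ 28.900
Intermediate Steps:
B(F, f) = f²
o(U, l) = (-8 + l)/(2*U) (o(U, l) = (-8 + l)/((2*U)) = (-8 + l)*(1/(2*U)) = (-8 + l)/(2*U))
o(-10, P(6))*B(27, 17) = ((½)*(-8 + 6)/(-10))*17² = ((½)*(-⅒)*(-2))*289 = (⅒)*289 = 289/10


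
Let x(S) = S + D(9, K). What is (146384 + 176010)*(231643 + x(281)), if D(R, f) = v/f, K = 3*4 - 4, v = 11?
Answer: 299085397391/4 ≈ 7.4771e+10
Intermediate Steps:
K = 8 (K = 12 - 4 = 8)
D(R, f) = 11/f
x(S) = 11/8 + S (x(S) = S + 11/8 = 11/8 + S)
(146384 + 176010)*(231643 + x(281)) = (146384 + 176010)*(231643 + (11/8 + 281)) = 322394*(231643 + 2259/8) = 322394*(1855403/8) = 299085397391/4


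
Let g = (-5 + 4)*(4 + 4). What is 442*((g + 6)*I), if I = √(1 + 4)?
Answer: -884*√5 ≈ -1976.7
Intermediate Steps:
g = -8 (g = -1*8 = -8)
I = √5 ≈ 2.2361
442*((g + 6)*I) = 442*((-8 + 6)*√5) = 442*(-2*√5) = -884*√5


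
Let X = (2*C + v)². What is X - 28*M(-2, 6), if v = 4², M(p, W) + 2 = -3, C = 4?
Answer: 716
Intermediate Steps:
M(p, W) = -5 (M(p, W) = -2 - 3 = -5)
v = 16
X = 576 (X = (2*4 + 16)² = (8 + 16)² = 24² = 576)
X - 28*M(-2, 6) = 576 - 28*(-5) = 576 + 140 = 716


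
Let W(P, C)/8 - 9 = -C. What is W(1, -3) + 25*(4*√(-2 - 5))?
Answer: 96 + 100*I*√7 ≈ 96.0 + 264.58*I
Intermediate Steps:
W(P, C) = 72 - 8*C (W(P, C) = 72 + 8*(-C) = 72 - 8*C)
W(1, -3) + 25*(4*√(-2 - 5)) = (72 - 8*(-3)) + 25*(4*√(-2 - 5)) = (72 + 24) + 25*(4*√(-7)) = 96 + 25*(4*(I*√7)) = 96 + 25*(4*I*√7) = 96 + 100*I*√7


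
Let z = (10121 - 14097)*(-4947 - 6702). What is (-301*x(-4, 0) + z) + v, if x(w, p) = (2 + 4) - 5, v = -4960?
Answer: 46311163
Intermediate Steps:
x(w, p) = 1 (x(w, p) = 6 - 5 = 1)
z = 46316424 (z = -3976*(-11649) = 46316424)
(-301*x(-4, 0) + z) + v = (-301*1 + 46316424) - 4960 = (-301 + 46316424) - 4960 = 46316123 - 4960 = 46311163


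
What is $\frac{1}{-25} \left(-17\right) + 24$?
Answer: $\frac{617}{25} \approx 24.68$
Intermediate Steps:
$\frac{1}{-25} \left(-17\right) + 24 = \left(- \frac{1}{25}\right) \left(-17\right) + 24 = \frac{17}{25} + 24 = \frac{617}{25}$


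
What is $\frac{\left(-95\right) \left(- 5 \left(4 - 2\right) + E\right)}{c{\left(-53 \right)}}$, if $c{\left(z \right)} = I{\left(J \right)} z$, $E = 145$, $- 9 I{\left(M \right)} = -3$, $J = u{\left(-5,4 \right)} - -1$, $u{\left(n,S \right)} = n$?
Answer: $\frac{38475}{53} \approx 725.94$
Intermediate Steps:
$J = -4$ ($J = -5 - -1 = -5 + 1 = -4$)
$I{\left(M \right)} = \frac{1}{3}$ ($I{\left(M \right)} = \left(- \frac{1}{9}\right) \left(-3\right) = \frac{1}{3}$)
$c{\left(z \right)} = \frac{z}{3}$
$\frac{\left(-95\right) \left(- 5 \left(4 - 2\right) + E\right)}{c{\left(-53 \right)}} = \frac{\left(-95\right) \left(- 5 \left(4 - 2\right) + 145\right)}{\frac{1}{3} \left(-53\right)} = \frac{\left(-95\right) \left(\left(-5\right) 2 + 145\right)}{- \frac{53}{3}} = - 95 \left(-10 + 145\right) \left(- \frac{3}{53}\right) = \left(-95\right) 135 \left(- \frac{3}{53}\right) = \left(-12825\right) \left(- \frac{3}{53}\right) = \frac{38475}{53}$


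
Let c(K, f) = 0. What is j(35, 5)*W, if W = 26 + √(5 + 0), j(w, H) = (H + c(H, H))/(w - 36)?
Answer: -130 - 5*√5 ≈ -141.18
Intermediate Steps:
j(w, H) = H/(-36 + w) (j(w, H) = (H + 0)/(w - 36) = H/(-36 + w))
W = 26 + √5 ≈ 28.236
j(35, 5)*W = (5/(-36 + 35))*(26 + √5) = (5/(-1))*(26 + √5) = (5*(-1))*(26 + √5) = -5*(26 + √5) = -130 - 5*√5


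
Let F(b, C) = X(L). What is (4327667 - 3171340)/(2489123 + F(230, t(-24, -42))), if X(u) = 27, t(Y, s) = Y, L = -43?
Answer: 1156327/2489150 ≈ 0.46455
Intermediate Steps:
F(b, C) = 27
(4327667 - 3171340)/(2489123 + F(230, t(-24, -42))) = (4327667 - 3171340)/(2489123 + 27) = 1156327/2489150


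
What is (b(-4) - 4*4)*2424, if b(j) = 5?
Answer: -26664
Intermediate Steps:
(b(-4) - 4*4)*2424 = (5 - 4*4)*2424 = (5 - 16)*2424 = -11*2424 = -26664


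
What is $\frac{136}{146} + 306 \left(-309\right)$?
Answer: $- \frac{6902374}{73} \approx -94553.0$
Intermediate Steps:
$\frac{136}{146} + 306 \left(-309\right) = 136 \cdot \frac{1}{146} - 94554 = \frac{68}{73} - 94554 = - \frac{6902374}{73}$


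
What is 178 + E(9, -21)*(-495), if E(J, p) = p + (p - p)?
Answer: 10573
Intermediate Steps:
E(J, p) = p (E(J, p) = p + 0 = p)
178 + E(9, -21)*(-495) = 178 - 21*(-495) = 178 + 10395 = 10573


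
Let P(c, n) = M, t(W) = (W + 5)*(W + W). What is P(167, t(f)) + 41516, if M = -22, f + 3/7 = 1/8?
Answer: 41494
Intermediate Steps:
f = -17/56 (f = -3/7 + 1/8 = -3/7 + ⅛ = -17/56 ≈ -0.30357)
t(W) = 2*W*(5 + W) (t(W) = (5 + W)*(2*W) = 2*W*(5 + W))
P(c, n) = -22
P(167, t(f)) + 41516 = -22 + 41516 = 41494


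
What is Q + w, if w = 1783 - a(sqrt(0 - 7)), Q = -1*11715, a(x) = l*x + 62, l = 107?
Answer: -9994 - 107*I*sqrt(7) ≈ -9994.0 - 283.1*I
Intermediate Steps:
a(x) = 62 + 107*x (a(x) = 107*x + 62 = 62 + 107*x)
Q = -11715
w = 1721 - 107*I*sqrt(7) (w = 1783 - (62 + 107*sqrt(0 - 7)) = 1783 - (62 + 107*sqrt(-7)) = 1783 - (62 + 107*(I*sqrt(7))) = 1783 - (62 + 107*I*sqrt(7)) = 1783 + (-62 - 107*I*sqrt(7)) = 1721 - 107*I*sqrt(7) ≈ 1721.0 - 283.1*I)
Q + w = -11715 + (1721 - 107*I*sqrt(7)) = -9994 - 107*I*sqrt(7)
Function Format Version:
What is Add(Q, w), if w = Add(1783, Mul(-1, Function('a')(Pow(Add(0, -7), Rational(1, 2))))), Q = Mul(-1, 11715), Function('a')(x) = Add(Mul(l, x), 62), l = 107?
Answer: Add(-9994, Mul(-107, I, Pow(7, Rational(1, 2)))) ≈ Add(-9994.0, Mul(-283.10, I))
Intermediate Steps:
Function('a')(x) = Add(62, Mul(107, x)) (Function('a')(x) = Add(Mul(107, x), 62) = Add(62, Mul(107, x)))
Q = -11715
w = Add(1721, Mul(-107, I, Pow(7, Rational(1, 2)))) (w = Add(1783, Mul(-1, Add(62, Mul(107, Pow(Add(0, -7), Rational(1, 2)))))) = Add(1783, Mul(-1, Add(62, Mul(107, Pow(-7, Rational(1, 2)))))) = Add(1783, Mul(-1, Add(62, Mul(107, Mul(I, Pow(7, Rational(1, 2))))))) = Add(1783, Mul(-1, Add(62, Mul(107, I, Pow(7, Rational(1, 2)))))) = Add(1783, Add(-62, Mul(-107, I, Pow(7, Rational(1, 2))))) = Add(1721, Mul(-107, I, Pow(7, Rational(1, 2)))) ≈ Add(1721.0, Mul(-283.10, I)))
Add(Q, w) = Add(-11715, Add(1721, Mul(-107, I, Pow(7, Rational(1, 2))))) = Add(-9994, Mul(-107, I, Pow(7, Rational(1, 2))))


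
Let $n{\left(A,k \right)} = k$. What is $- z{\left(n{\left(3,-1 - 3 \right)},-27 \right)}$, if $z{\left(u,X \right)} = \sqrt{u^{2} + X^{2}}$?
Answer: $- \sqrt{745} \approx -27.295$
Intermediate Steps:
$z{\left(u,X \right)} = \sqrt{X^{2} + u^{2}}$
$- z{\left(n{\left(3,-1 - 3 \right)},-27 \right)} = - \sqrt{\left(-27\right)^{2} + \left(-1 - 3\right)^{2}} = - \sqrt{729 + \left(-1 - 3\right)^{2}} = - \sqrt{729 + \left(-4\right)^{2}} = - \sqrt{729 + 16} = - \sqrt{745}$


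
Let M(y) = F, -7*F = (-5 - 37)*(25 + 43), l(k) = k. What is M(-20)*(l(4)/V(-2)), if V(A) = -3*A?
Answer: 272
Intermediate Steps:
F = 408 (F = -(-5 - 37)*(25 + 43)/7 = -(-6)*68 = -⅐*(-2856) = 408)
M(y) = 408
M(-20)*(l(4)/V(-2)) = 408*(4/((-3*(-2)))) = 408*(4/6) = 408*(4*(⅙)) = 408*(⅔) = 272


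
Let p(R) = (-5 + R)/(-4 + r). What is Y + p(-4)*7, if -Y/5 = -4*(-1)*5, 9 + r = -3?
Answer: -1537/16 ≈ -96.063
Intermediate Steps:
r = -12 (r = -9 - 3 = -12)
p(R) = 5/16 - R/16 (p(R) = (-5 + R)/(-4 - 12) = (-5 + R)/(-16) = (-5 + R)*(-1/16) = 5/16 - R/16)
Y = -100 (Y = -(-5)*(4*(-1))*5 = -(-5)*(-4*5) = -(-5)*(-20) = -5*20 = -100)
Y + p(-4)*7 = -100 + (5/16 - 1/16*(-4))*7 = -100 + (5/16 + ¼)*7 = -100 + (9/16)*7 = -100 + 63/16 = -1537/16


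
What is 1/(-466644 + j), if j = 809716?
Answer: 1/343072 ≈ 2.9148e-6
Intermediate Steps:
1/(-466644 + j) = 1/(-466644 + 809716) = 1/343072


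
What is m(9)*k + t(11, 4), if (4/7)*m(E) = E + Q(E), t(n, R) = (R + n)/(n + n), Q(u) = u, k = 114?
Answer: 79017/22 ≈ 3591.7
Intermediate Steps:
t(n, R) = (R + n)/(2*n) (t(n, R) = (R + n)/((2*n)) = (R + n)*(1/(2*n)) = (R + n)/(2*n))
m(E) = 7*E/2 (m(E) = 7*(E + E)/4 = 7*(2*E)/4 = 7*E/2)
m(9)*k + t(11, 4) = ((7/2)*9)*114 + (1/2)*(4 + 11)/11 = (63/2)*114 + (1/2)*(1/11)*15 = 3591 + 15/22 = 79017/22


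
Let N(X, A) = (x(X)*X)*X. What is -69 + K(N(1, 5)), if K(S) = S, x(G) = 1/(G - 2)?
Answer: -70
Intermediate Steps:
x(G) = 1/(-2 + G)
N(X, A) = X**2/(-2 + X) (N(X, A) = (X/(-2 + X))*X = X**2/(-2 + X))
-69 + K(N(1, 5)) = -69 + 1**2/(-2 + 1) = -69 + 1/(-1) = -69 + 1*(-1) = -69 - 1 = -70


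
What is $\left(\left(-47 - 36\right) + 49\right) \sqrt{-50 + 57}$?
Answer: $- 34 \sqrt{7} \approx -89.956$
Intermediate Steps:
$\left(\left(-47 - 36\right) + 49\right) \sqrt{-50 + 57} = \left(\left(-47 - 36\right) + 49\right) \sqrt{7} = \left(-83 + 49\right) \sqrt{7} = - 34 \sqrt{7}$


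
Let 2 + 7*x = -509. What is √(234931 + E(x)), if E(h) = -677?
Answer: √234254 ≈ 484.00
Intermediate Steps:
x = -73 (x = -2/7 + (⅐)*(-509) = -2/7 - 509/7 = -73)
√(234931 + E(x)) = √(234931 - 677) = √234254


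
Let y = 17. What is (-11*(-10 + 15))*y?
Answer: -935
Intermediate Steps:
(-11*(-10 + 15))*y = -11*(-10 + 15)*17 = -11*5*17 = -55*17 = -935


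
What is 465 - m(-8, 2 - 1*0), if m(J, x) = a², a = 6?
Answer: 429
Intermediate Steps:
m(J, x) = 36 (m(J, x) = 6² = 36)
465 - m(-8, 2 - 1*0) = 465 - 1*36 = 465 - 36 = 429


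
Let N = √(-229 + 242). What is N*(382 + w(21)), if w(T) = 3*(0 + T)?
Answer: 445*√13 ≈ 1604.5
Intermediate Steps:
N = √13 ≈ 3.6056
w(T) = 3*T
N*(382 + w(21)) = √13*(382 + 3*21) = √13*(382 + 63) = √13*445 = 445*√13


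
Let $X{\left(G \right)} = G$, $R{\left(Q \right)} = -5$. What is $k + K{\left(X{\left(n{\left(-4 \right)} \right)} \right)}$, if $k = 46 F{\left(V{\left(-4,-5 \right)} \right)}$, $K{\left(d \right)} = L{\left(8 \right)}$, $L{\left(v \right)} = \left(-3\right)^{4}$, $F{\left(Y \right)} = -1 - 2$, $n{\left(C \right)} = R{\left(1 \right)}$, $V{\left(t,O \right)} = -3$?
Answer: $-57$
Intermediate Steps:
$n{\left(C \right)} = -5$
$F{\left(Y \right)} = -3$
$L{\left(v \right)} = 81$
$K{\left(d \right)} = 81$
$k = -138$ ($k = 46 \left(-3\right) = -138$)
$k + K{\left(X{\left(n{\left(-4 \right)} \right)} \right)} = -138 + 81 = -57$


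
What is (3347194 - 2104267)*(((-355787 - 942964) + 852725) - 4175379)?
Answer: -5744069052435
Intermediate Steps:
(3347194 - 2104267)*(((-355787 - 942964) + 852725) - 4175379) = 1242927*((-1298751 + 852725) - 4175379) = 1242927*(-446026 - 4175379) = 1242927*(-4621405) = -5744069052435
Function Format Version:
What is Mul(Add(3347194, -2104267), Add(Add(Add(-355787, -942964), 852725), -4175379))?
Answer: -5744069052435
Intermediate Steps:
Mul(Add(3347194, -2104267), Add(Add(Add(-355787, -942964), 852725), -4175379)) = Mul(1242927, Add(Add(-1298751, 852725), -4175379)) = Mul(1242927, Add(-446026, -4175379)) = Mul(1242927, -4621405) = -5744069052435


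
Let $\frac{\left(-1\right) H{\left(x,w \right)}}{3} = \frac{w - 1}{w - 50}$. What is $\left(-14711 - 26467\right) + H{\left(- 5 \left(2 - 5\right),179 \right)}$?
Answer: $- \frac{1770832}{43} \approx -41182.0$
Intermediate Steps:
$H{\left(x,w \right)} = - \frac{3 \left(-1 + w\right)}{-50 + w}$ ($H{\left(x,w \right)} = - 3 \frac{w - 1}{w - 50} = - 3 \frac{-1 + w}{-50 + w} = - \frac{3 \left(-1 + w\right)}{-50 + w}$)
$\left(-14711 - 26467\right) + H{\left(- 5 \left(2 - 5\right),179 \right)} = \left(-14711 - 26467\right) + \frac{3 \left(1 - 179\right)}{-50 + 179} = -41178 + \frac{3 \left(1 - 179\right)}{129} = -41178 + 3 \cdot \frac{1}{129} \left(-178\right) = -41178 - \frac{178}{43} = - \frac{1770832}{43}$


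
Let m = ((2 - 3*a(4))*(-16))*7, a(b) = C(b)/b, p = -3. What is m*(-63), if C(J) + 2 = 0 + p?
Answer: 40572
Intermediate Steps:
C(J) = -5 (C(J) = -2 + (0 - 3) = -2 - 3 = -5)
a(b) = -5/b
m = -644 (m = ((2 - (-15)/4)*(-16))*7 = ((2 - 3*(-5/4))*(-16))*7 = ((2 + 15/4)*(-16))*7 = ((23/4)*(-16))*7 = -92*7 = -644)
m*(-63) = -644*(-63) = 40572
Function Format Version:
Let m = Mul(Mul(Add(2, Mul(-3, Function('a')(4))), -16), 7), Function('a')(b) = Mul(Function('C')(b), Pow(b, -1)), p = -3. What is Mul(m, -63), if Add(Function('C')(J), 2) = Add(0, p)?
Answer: 40572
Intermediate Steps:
Function('C')(J) = -5 (Function('C')(J) = Add(-2, Add(0, -3)) = Add(-2, -3) = -5)
Function('a')(b) = Mul(-5, Pow(b, -1))
m = -644 (m = Mul(Mul(Add(2, Mul(-3, Mul(-5, Pow(4, -1)))), -16), 7) = Mul(Mul(Add(2, Mul(-3, Mul(-5, Rational(1, 4)))), -16), 7) = Mul(Mul(Add(2, Mul(-3, Rational(-5, 4))), -16), 7) = Mul(Mul(Add(2, Rational(15, 4)), -16), 7) = Mul(Mul(Rational(23, 4), -16), 7) = Mul(-92, 7) = -644)
Mul(m, -63) = Mul(-644, -63) = 40572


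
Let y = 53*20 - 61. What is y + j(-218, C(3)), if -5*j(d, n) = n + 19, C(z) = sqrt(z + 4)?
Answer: 4976/5 - sqrt(7)/5 ≈ 994.67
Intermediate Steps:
C(z) = sqrt(4 + z)
j(d, n) = -19/5 - n/5 (j(d, n) = -(n + 19)/5 = -(19 + n)/5 = -19/5 - n/5)
y = 999 (y = 1060 - 61 = 999)
y + j(-218, C(3)) = 999 + (-19/5 - sqrt(4 + 3)/5) = 999 + (-19/5 - sqrt(7)/5) = 4976/5 - sqrt(7)/5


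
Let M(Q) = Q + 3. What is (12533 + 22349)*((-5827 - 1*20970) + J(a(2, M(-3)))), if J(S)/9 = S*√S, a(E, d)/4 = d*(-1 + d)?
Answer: -934732954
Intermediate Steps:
M(Q) = 3 + Q
a(E, d) = 4*d*(-1 + d) (a(E, d) = 4*(d*(-1 + d)) = 4*d*(-1 + d))
J(S) = 9*S^(3/2) (J(S) = 9*(S*√S) = 9*S^(3/2))
(12533 + 22349)*((-5827 - 1*20970) + J(a(2, M(-3)))) = (12533 + 22349)*((-5827 - 1*20970) + 9*(4*(3 - 3)*(-1 + (3 - 3)))^(3/2)) = 34882*((-5827 - 20970) + 9*(4*0*(-1 + 0))^(3/2)) = 34882*(-26797 + 9*(4*0*(-1))^(3/2)) = 34882*(-26797 + 9*0^(3/2)) = 34882*(-26797 + 9*0) = 34882*(-26797 + 0) = 34882*(-26797) = -934732954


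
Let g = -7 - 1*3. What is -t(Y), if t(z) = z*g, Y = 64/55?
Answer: 128/11 ≈ 11.636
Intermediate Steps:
g = -10 (g = -7 - 3 = -10)
Y = 64/55 (Y = 64*(1/55) = 64/55 ≈ 1.1636)
t(z) = -10*z (t(z) = z*(-10) = -10*z)
-t(Y) = -(-10)*64/55 = -1*(-128/11) = 128/11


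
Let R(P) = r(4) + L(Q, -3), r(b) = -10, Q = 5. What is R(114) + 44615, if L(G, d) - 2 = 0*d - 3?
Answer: 44604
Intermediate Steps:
L(G, d) = -1 (L(G, d) = 2 + (0*d - 3) = 2 + (0 - 3) = 2 - 3 = -1)
R(P) = -11 (R(P) = -10 - 1 = -11)
R(114) + 44615 = -11 + 44615 = 44604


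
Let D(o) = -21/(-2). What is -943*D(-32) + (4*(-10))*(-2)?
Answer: -19643/2 ≈ -9821.5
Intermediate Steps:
D(o) = 21/2 (D(o) = -21*(-½) = 21/2)
-943*D(-32) + (4*(-10))*(-2) = -943*21/2 + (4*(-10))*(-2) = -19803/2 - 40*(-2) = -19803/2 + 80 = -19643/2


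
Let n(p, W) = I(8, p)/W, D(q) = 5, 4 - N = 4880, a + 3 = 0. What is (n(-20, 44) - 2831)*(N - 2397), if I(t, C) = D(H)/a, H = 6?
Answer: 2717898281/132 ≈ 2.0590e+7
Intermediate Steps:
a = -3 (a = -3 + 0 = -3)
N = -4876 (N = 4 - 1*4880 = 4 - 4880 = -4876)
I(t, C) = -5/3 (I(t, C) = 5/(-3) = 5*(-⅓) = -5/3)
n(p, W) = -5/(3*W)
(n(-20, 44) - 2831)*(N - 2397) = (-5/3/44 - 2831)*(-4876 - 2397) = (-5/3*1/44 - 2831)*(-7273) = (-5/132 - 2831)*(-7273) = -373697/132*(-7273) = 2717898281/132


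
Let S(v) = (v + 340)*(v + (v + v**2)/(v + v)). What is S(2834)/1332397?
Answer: 1226751/121127 ≈ 10.128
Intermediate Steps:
S(v) = (340 + v)*(v + (v + v**2)/(2*v)) (S(v) = (340 + v)*(v + (v + v**2)/((2*v))) = (340 + v)*(v + (v + v**2)*(1/(2*v))) = (340 + v)*(v + (v + v**2)/(2*v)))
S(2834)/1332397 = (170 + (3/2)*2834**2 + (1021/2)*2834)/1332397 = (170 + (3/2)*8031556 + 1446757)*(1/1332397) = (170 + 12047334 + 1446757)*(1/1332397) = 13494261*(1/1332397) = 1226751/121127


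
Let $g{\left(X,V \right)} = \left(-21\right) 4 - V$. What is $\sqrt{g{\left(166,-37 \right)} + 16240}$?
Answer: $\sqrt{16193} \approx 127.25$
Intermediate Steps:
$g{\left(X,V \right)} = -84 - V$
$\sqrt{g{\left(166,-37 \right)} + 16240} = \sqrt{\left(-84 - -37\right) + 16240} = \sqrt{\left(-84 + 37\right) + 16240} = \sqrt{-47 + 16240} = \sqrt{16193}$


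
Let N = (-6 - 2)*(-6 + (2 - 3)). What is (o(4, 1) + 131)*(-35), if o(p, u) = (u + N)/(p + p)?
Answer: -38675/8 ≈ -4834.4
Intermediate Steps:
N = 56 (N = -8*(-6 - 1) = -8*(-7) = 56)
o(p, u) = (56 + u)/(2*p) (o(p, u) = (u + 56)/(p + p) = (56 + u)/((2*p)) = (56 + u)*(1/(2*p)) = (56 + u)/(2*p))
(o(4, 1) + 131)*(-35) = ((½)*(56 + 1)/4 + 131)*(-35) = ((½)*(¼)*57 + 131)*(-35) = (57/8 + 131)*(-35) = (1105/8)*(-35) = -38675/8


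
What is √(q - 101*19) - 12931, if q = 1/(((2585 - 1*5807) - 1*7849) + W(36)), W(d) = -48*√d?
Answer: -12931 + I*√247602595998/11359 ≈ -12931.0 + 43.806*I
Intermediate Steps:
q = -1/11359 (q = 1/(((2585 - 1*5807) - 1*7849) - 48*√36) = 1/(((2585 - 5807) - 7849) - 48*6) = 1/((-3222 - 7849) - 288) = 1/(-11071 - 288) = 1/(-11359) = -1/11359 ≈ -8.8036e-5)
√(q - 101*19) - 12931 = √(-1/11359 - 101*19) - 12931 = √(-1/11359 - 1919) - 12931 = √(-21797922/11359) - 12931 = I*√247602595998/11359 - 12931 = -12931 + I*√247602595998/11359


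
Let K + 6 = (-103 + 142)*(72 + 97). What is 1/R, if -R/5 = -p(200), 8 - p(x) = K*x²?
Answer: -1/1316999960 ≈ -7.5930e-10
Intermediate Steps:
K = 6585 (K = -6 + (-103 + 142)*(72 + 97) = -6 + 39*169 = -6 + 6591 = 6585)
p(x) = 8 - 6585*x²
R = -1316999960 (R = -(-5)*(8 - 6585*200²) = -(-5)*(8 - 6585*40000) = -(-5)*(8 - 263400000) = -(-5)*(-263399992) = -5*263399992 = -1316999960)
1/R = 1/(-1316999960) = -1/1316999960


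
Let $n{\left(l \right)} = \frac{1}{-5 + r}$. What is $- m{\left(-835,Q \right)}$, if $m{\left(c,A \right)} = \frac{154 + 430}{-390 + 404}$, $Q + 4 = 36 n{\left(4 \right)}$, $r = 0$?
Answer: $- \frac{292}{7} \approx -41.714$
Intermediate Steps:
$n{\left(l \right)} = - \frac{1}{5}$ ($n{\left(l \right)} = \frac{1}{-5 + 0} = \frac{1}{-5} = - \frac{1}{5}$)
$Q = - \frac{56}{5}$ ($Q = -4 + 36 \left(- \frac{1}{5}\right) = -4 - \frac{36}{5} = - \frac{56}{5} \approx -11.2$)
$m{\left(c,A \right)} = \frac{292}{7}$ ($m{\left(c,A \right)} = \frac{584}{14} = 584 \cdot \frac{1}{14} = \frac{292}{7}$)
$- m{\left(-835,Q \right)} = \left(-1\right) \frac{292}{7} = - \frac{292}{7}$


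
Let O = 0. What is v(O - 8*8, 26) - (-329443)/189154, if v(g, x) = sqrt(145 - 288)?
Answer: 329443/189154 + I*sqrt(143) ≈ 1.7417 + 11.958*I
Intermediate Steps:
v(g, x) = I*sqrt(143) (v(g, x) = sqrt(-143) = I*sqrt(143))
v(O - 8*8, 26) - (-329443)/189154 = I*sqrt(143) - (-329443)/189154 = I*sqrt(143) - 1*(-329443/189154) = I*sqrt(143) + 329443/189154 = 329443/189154 + I*sqrt(143)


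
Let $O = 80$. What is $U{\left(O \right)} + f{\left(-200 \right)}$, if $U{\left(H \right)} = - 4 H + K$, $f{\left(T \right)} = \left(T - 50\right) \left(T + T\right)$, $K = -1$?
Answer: $99679$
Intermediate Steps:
$f{\left(T \right)} = 2 T \left(-50 + T\right)$ ($f{\left(T \right)} = \left(-50 + T\right) 2 T = 2 T \left(-50 + T\right)$)
$U{\left(H \right)} = -1 - 4 H$ ($U{\left(H \right)} = - 4 H - 1 = -1 - 4 H$)
$U{\left(O \right)} + f{\left(-200 \right)} = \left(-1 - 320\right) + 2 \left(-200\right) \left(-50 - 200\right) = \left(-1 - 320\right) + 2 \left(-200\right) \left(-250\right) = -321 + 100000 = 99679$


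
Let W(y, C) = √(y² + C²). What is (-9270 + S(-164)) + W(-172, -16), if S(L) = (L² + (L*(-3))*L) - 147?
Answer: -63209 + 4*√1865 ≈ -63036.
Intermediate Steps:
S(L) = -147 - 2*L² (S(L) = (L² + (-3*L)*L) - 147 = (L² - 3*L²) - 147 = -2*L² - 147 = -147 - 2*L²)
W(y, C) = √(C² + y²)
(-9270 + S(-164)) + W(-172, -16) = (-9270 + (-147 - 2*(-164)²)) + √((-16)² + (-172)²) = (-9270 + (-147 - 2*26896)) + √(256 + 29584) = (-9270 + (-147 - 53792)) + √29840 = (-9270 - 53939) + 4*√1865 = -63209 + 4*√1865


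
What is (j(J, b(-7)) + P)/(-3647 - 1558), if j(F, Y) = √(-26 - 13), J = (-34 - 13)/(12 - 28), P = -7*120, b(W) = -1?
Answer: 56/347 - I*√39/5205 ≈ 0.16138 - 0.0011998*I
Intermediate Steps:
P = -840
J = 47/16 (J = -47/(-16) = -47*(-1/16) = 47/16 ≈ 2.9375)
j(F, Y) = I*√39 (j(F, Y) = √(-39) = I*√39)
(j(J, b(-7)) + P)/(-3647 - 1558) = (I*√39 - 840)/(-3647 - 1558) = (-840 + I*√39)/(-5205) = (-840 + I*√39)*(-1/5205) = 56/347 - I*√39/5205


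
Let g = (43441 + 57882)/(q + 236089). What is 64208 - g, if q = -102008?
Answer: 8608971525/134081 ≈ 64207.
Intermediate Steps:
g = 101323/134081 (g = (43441 + 57882)/(-102008 + 236089) = 101323/134081 ≈ 0.75568)
64208 - g = 64208 - 1*101323/134081 = 64208 - 101323/134081 = 8608971525/134081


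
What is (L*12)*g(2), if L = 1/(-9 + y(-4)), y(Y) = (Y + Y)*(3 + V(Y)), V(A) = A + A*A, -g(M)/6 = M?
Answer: 48/43 ≈ 1.1163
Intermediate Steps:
g(M) = -6*M
V(A) = A + A²
y(Y) = 2*Y*(3 + Y*(1 + Y)) (y(Y) = (Y + Y)*(3 + Y*(1 + Y)) = (2*Y)*(3 + Y*(1 + Y)) = 2*Y*(3 + Y*(1 + Y)))
L = -1/129 (L = 1/(-9 + 2*(-4)*(3 - 4*(1 - 4))) = 1/(-9 + 2*(-4)*(3 - 4*(-3))) = 1/(-9 + 2*(-4)*(3 + 12)) = 1/(-9 + 2*(-4)*15) = 1/(-9 - 120) = 1/(-129) = -1/129 ≈ -0.0077519)
(L*12)*g(2) = (-1/129*12)*(-6*2) = -4/43*(-12) = 48/43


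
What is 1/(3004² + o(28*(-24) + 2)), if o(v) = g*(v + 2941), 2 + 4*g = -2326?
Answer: 1/7702294 ≈ 1.2983e-7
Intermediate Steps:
g = -582 (g = -½ + (¼)*(-2326) = -½ - 1163/2 = -582)
o(v) = -1711662 - 582*v (o(v) = -582*(v + 2941) = -582*(2941 + v) = -1711662 - 582*v)
1/(3004² + o(28*(-24) + 2)) = 1/(3004² + (-1711662 - 582*(28*(-24) + 2))) = 1/(9024016 + (-1711662 - 582*(-672 + 2))) = 1/(9024016 + (-1711662 - 582*(-670))) = 1/(9024016 + (-1711662 + 389940)) = 1/(9024016 - 1321722) = 1/7702294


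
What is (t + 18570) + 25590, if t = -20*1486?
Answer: 14440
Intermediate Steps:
t = -29720
(t + 18570) + 25590 = (-29720 + 18570) + 25590 = -11150 + 25590 = 14440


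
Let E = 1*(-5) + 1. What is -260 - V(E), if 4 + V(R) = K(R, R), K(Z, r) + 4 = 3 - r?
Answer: -259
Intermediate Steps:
E = -4 (E = -5 + 1 = -4)
K(Z, r) = -1 - r (K(Z, r) = -4 + (3 - r) = -1 - r)
V(R) = -5 - R (V(R) = -4 + (-1 - R) = -5 - R)
-260 - V(E) = -260 - (-5 - 1*(-4)) = -260 - (-5 + 4) = -260 - 1*(-1) = -260 + 1 = -259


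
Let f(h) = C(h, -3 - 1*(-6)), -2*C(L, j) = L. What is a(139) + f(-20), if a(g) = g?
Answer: 149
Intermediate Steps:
C(L, j) = -L/2
f(h) = -h/2
a(139) + f(-20) = 139 - ½*(-20) = 139 + 10 = 149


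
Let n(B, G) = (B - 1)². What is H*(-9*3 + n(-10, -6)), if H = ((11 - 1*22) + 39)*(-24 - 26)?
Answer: -131600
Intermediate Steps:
n(B, G) = (-1 + B)²
H = -1400 (H = ((11 - 22) + 39)*(-50) = (-11 + 39)*(-50) = 28*(-50) = -1400)
H*(-9*3 + n(-10, -6)) = -1400*(-9*3 + (-1 - 10)²) = -1400*(-27 + (-11)²) = -1400*(-27 + 121) = -1400*94 = -131600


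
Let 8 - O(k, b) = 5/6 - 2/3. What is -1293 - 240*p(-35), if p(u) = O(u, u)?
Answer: -3173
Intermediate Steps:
O(k, b) = 47/6 (O(k, b) = 8 - (5/6 - 2/3) = 8 - 1*1/6 = 8 - 1/6 = 47/6)
p(u) = 47/6
-1293 - 240*p(-35) = -1293 - 240*47/6 = -1293 - 1880 = -3173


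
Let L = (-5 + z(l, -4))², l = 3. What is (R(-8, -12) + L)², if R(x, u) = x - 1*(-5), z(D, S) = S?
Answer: 6084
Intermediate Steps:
R(x, u) = 5 + x (R(x, u) = x + 5 = 5 + x)
L = 81 (L = (-5 - 4)² = (-9)² = 81)
(R(-8, -12) + L)² = ((5 - 8) + 81)² = (-3 + 81)² = 78² = 6084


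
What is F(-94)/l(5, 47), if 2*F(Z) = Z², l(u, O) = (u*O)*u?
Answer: 94/25 ≈ 3.7600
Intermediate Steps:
l(u, O) = O*u² (l(u, O) = (O*u)*u = O*u²)
F(Z) = Z²/2
F(-94)/l(5, 47) = ((½)*(-94)²)/((47*5²)) = ((½)*8836)/((47*25)) = 4418/1175 = 4418*(1/1175) = 94/25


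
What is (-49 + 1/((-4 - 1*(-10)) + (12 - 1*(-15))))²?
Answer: 2611456/1089 ≈ 2398.0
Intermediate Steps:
(-49 + 1/((-4 - 1*(-10)) + (12 - 1*(-15))))² = (-49 + 1/((-4 + 10) + (12 + 15)))² = (-49 + 1/(6 + 27))² = (-49 + 1/33)² = (-1616/33)² = 2611456/1089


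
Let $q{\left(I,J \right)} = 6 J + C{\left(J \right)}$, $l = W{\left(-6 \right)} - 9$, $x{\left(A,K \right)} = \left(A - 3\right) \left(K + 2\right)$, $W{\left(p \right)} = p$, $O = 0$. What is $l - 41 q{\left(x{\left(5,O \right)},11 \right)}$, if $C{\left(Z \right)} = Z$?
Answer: $-3172$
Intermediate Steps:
$x{\left(A,K \right)} = \left(-3 + A\right) \left(2 + K\right)$
$l = -15$ ($l = -6 - 9 = -15$)
$q{\left(I,J \right)} = 7 J$ ($q{\left(I,J \right)} = 6 J + J = 7 J$)
$l - 41 q{\left(x{\left(5,O \right)},11 \right)} = -15 - 41 \cdot 7 \cdot 11 = -15 - 3157 = -3172$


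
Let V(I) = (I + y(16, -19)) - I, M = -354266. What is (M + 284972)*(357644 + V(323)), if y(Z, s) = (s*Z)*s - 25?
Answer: -25181093130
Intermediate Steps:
y(Z, s) = -25 + Z*s² (y(Z, s) = (Z*s)*s - 25 = Z*s² - 25 = -25 + Z*s²)
V(I) = 5751 (V(I) = (I + (-25 + 16*(-19)²)) - I = (I + (-25 + 16*361)) - I = (I + (-25 + 5776)) - I = (I + 5751) - I = (5751 + I) - I = 5751)
(M + 284972)*(357644 + V(323)) = (-354266 + 284972)*(357644 + 5751) = -69294*363395 = -25181093130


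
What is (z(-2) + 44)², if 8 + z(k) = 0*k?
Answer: 1296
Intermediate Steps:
z(k) = -8 (z(k) = -8 + 0*k = -8 + 0 = -8)
(z(-2) + 44)² = (-8 + 44)² = 36² = 1296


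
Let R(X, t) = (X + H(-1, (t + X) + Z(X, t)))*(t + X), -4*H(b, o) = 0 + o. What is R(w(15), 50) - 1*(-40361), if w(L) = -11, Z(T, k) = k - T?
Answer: 38957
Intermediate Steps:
H(b, o) = -o/4 (H(b, o) = -(0 + o)/4 = -o/4)
R(X, t) = (X + t)*(X - t/2) (R(X, t) = (X - ((t + X) + (t - X))/4)*(t + X) = (X - ((X + t) + (t - X))/4)*(X + t) = (X - t/2)*(X + t) = (X + t)*(X - t/2))
R(w(15), 50) - 1*(-40361) = ((-11)**2 - 1/2*50**2 + (1/2)*(-11)*50) - 1*(-40361) = (121 - 1/2*2500 - 275) + 40361 = (121 - 1250 - 275) + 40361 = -1404 + 40361 = 38957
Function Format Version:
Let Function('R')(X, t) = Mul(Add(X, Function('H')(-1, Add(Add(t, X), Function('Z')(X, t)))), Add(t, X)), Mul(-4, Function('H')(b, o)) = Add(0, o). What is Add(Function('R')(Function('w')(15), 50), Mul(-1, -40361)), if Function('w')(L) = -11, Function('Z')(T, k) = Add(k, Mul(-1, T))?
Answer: 38957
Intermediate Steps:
Function('H')(b, o) = Mul(Rational(-1, 4), o) (Function('H')(b, o) = Mul(Rational(-1, 4), Add(0, o)) = Mul(Rational(-1, 4), o))
Function('R')(X, t) = Mul(Add(X, t), Add(X, Mul(Rational(-1, 2), t))) (Function('R')(X, t) = Mul(Add(X, Mul(Rational(-1, 4), Add(Add(t, X), Add(t, Mul(-1, X))))), Add(t, X)) = Mul(Add(X, Mul(Rational(-1, 4), Add(Add(X, t), Add(t, Mul(-1, X))))), Add(X, t)) = Mul(Add(X, Mul(Rational(-1, 4), Mul(2, t))), Add(X, t)) = Mul(Add(X, Mul(Rational(-1, 2), t)), Add(X, t)) = Mul(Add(X, t), Add(X, Mul(Rational(-1, 2), t))))
Add(Function('R')(Function('w')(15), 50), Mul(-1, -40361)) = Add(Add(Pow(-11, 2), Mul(Rational(-1, 2), Pow(50, 2)), Mul(Rational(1, 2), -11, 50)), Mul(-1, -40361)) = Add(Add(121, Mul(Rational(-1, 2), 2500), -275), 40361) = Add(Add(121, -1250, -275), 40361) = Add(-1404, 40361) = 38957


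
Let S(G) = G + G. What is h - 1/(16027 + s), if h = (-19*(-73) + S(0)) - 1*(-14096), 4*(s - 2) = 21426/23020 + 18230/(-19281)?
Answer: 220305992629074039/14228895790013 ≈ 15483.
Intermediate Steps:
S(G) = 2*G
s = 1772124533/887697240 (s = 2 + (21426/23020 + 18230/(-19281))/4 = 2 + (21426*(1/23020) + 18230*(-1/19281))/4 = 2 + (10713/11510 - 18230/19281)/4 = 2 + (¼)*(-3269947/221924310) = 2 - 3269947/887697240 = 1772124533/887697240 ≈ 1.9963)
h = 15483 (h = (-19*(-73) + 2*0) - 1*(-14096) = (1387 + 0) + 14096 = 1387 + 14096 = 15483)
h - 1/(16027 + s) = 15483 - 1/(16027 + 1772124533/887697240) = 15483 - 1/14228895790013/887697240 = 15483 - 1*887697240/14228895790013 = 15483 - 887697240/14228895790013 = 220305992629074039/14228895790013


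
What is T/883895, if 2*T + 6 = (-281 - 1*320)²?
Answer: 72239/353558 ≈ 0.20432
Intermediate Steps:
T = 361195/2 (T = -3 + (-281 - 1*320)²/2 = -3 + (-281 - 320)²/2 = -3 + (½)*(-601)² = -3 + (½)*361201 = -3 + 361201/2 = 361195/2 ≈ 1.8060e+5)
T/883895 = (361195/2)/883895 = (361195/2)*(1/883895) = 72239/353558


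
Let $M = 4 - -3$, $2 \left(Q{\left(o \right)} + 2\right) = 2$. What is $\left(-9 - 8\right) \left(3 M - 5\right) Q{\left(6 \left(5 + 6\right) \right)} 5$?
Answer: $1360$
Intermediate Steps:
$Q{\left(o \right)} = -1$ ($Q{\left(o \right)} = -2 + \frac{1}{2} \cdot 2 = -2 + 1 = -1$)
$M = 7$ ($M = 4 + 3 = 7$)
$\left(-9 - 8\right) \left(3 M - 5\right) Q{\left(6 \left(5 + 6\right) \right)} 5 = \left(-9 - 8\right) \left(3 \cdot 7 - 5\right) \left(-1\right) 5 = - 17 \left(21 - 5\right) \left(-1\right) 5 = - 17 \cdot 16 \left(-1\right) 5 = - 17 \left(\left(-16\right) 5\right) = \left(-17\right) \left(-80\right) = 1360$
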